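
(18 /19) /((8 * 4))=9 /304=0.03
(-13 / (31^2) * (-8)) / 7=104 / 6727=0.02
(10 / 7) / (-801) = -10 / 5607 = -0.00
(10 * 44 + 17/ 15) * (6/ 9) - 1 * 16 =12514/ 45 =278.09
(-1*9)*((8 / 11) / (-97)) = 72 / 1067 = 0.07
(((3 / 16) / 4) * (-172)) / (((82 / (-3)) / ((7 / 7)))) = 387 / 1312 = 0.29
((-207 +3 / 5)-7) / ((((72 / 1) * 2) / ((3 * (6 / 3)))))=-1067 / 120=-8.89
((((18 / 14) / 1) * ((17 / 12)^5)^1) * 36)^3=2862423051509815793 / 155373797376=18422817.10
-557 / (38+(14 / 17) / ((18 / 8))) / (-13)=85221 / 76310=1.12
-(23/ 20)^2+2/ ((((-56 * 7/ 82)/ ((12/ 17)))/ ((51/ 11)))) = -580331/ 215600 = -2.69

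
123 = 123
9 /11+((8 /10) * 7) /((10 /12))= 2073 /275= 7.54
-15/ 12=-5/ 4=-1.25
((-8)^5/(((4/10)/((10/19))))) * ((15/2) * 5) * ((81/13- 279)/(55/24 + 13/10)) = 13071974400000/106457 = 122791121.30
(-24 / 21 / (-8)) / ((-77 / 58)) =-0.11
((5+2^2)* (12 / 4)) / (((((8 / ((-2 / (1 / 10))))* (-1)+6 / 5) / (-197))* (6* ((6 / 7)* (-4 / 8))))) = 20685 / 16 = 1292.81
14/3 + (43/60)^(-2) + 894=900.61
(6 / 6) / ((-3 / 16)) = -16 / 3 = -5.33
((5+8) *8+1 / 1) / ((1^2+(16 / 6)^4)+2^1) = 8505 / 4339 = 1.96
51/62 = 0.82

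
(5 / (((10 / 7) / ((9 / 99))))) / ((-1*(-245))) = 1 / 770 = 0.00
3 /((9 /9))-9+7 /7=-5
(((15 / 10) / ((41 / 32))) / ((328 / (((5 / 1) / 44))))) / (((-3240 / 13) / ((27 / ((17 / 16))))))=-0.00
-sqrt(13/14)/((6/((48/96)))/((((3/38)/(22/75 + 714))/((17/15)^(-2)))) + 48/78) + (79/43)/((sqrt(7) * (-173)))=-79 * sqrt(7)/52073 -3757 * sqrt(182)/4446079792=-0.00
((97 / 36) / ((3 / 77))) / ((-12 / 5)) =-37345 / 1296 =-28.82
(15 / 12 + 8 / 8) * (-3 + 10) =63 / 4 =15.75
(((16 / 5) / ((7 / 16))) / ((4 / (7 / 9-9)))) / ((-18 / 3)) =2368 / 945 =2.51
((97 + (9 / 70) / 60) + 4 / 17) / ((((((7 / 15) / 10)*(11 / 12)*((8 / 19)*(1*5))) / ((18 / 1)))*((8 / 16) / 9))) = 32054690601 / 91630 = 349827.46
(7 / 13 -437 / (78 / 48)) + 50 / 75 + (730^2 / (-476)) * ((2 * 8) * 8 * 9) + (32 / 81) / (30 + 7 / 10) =-49624379792591 / 38469249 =-1289975.27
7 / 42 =1 / 6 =0.17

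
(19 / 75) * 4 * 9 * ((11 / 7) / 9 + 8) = 7828 / 105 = 74.55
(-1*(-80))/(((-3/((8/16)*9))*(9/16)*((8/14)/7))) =-7840/3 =-2613.33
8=8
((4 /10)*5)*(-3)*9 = -54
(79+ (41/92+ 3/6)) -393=-28801/92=-313.05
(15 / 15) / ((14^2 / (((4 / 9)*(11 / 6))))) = 11 / 2646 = 0.00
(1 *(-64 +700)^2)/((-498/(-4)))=3248.96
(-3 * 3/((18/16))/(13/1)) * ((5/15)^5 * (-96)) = 256/1053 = 0.24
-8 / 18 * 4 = -16 / 9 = -1.78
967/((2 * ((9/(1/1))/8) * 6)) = 1934/27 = 71.63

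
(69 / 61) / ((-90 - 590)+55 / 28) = -1932 / 1158085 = -0.00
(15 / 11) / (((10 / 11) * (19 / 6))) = 9 / 19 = 0.47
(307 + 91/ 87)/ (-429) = -26800/ 37323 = -0.72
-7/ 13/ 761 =-7/ 9893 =-0.00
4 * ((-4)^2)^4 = 262144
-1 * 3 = -3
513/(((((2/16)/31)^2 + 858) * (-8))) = -3943944/52770433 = -0.07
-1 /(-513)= 1 /513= 0.00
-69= -69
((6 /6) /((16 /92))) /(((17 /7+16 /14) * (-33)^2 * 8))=161 /871200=0.00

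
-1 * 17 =-17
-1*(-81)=81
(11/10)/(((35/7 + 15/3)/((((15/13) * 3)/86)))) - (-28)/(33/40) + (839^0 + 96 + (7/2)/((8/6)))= 49278881/368940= 133.57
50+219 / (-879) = 14577 / 293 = 49.75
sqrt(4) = 2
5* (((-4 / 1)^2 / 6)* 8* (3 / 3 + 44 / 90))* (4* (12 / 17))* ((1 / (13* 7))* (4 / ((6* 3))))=137216 / 125307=1.10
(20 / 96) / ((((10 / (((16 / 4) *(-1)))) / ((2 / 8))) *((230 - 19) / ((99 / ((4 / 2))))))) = -33 / 6752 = -0.00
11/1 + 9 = 20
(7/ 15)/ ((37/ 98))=686/ 555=1.24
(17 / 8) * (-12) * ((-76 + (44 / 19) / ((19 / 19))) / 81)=11900 / 513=23.20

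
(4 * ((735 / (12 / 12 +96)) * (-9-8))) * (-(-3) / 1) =-149940 / 97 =-1545.77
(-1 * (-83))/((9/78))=2158/3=719.33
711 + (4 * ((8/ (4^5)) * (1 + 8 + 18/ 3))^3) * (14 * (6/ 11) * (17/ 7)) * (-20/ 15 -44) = 127163889/ 180224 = 705.59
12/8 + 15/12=11/4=2.75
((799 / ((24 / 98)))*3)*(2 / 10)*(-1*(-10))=39151 / 2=19575.50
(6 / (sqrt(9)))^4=16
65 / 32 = 2.03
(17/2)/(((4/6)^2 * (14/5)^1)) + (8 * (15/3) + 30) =8605/112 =76.83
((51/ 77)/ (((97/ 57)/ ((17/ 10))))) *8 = 197676/ 37345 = 5.29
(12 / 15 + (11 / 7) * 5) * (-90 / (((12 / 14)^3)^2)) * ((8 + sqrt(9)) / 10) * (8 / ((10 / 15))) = -18672577 / 720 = -25934.13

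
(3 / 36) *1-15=-179 / 12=-14.92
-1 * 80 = -80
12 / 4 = 3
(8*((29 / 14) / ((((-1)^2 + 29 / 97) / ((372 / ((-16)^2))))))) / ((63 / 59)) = 5144977 / 296352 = 17.36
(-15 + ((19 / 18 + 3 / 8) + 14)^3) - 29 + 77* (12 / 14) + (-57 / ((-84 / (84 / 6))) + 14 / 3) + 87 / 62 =42945959065 / 11570688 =3711.62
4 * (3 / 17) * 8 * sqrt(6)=96 * sqrt(6) / 17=13.83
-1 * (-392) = 392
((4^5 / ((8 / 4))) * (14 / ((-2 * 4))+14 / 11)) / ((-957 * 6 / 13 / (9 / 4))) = 4368 / 3509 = 1.24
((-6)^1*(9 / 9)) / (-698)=3 / 349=0.01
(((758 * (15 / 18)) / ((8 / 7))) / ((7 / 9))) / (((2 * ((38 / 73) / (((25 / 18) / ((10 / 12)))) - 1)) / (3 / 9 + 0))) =-691675 / 4016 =-172.23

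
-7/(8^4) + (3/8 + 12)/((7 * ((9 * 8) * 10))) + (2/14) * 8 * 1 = 23421/20480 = 1.14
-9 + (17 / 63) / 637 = -361162 / 40131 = -9.00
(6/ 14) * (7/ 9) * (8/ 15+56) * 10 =1696/ 9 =188.44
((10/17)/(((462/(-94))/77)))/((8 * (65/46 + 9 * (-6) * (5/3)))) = 1081/83130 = 0.01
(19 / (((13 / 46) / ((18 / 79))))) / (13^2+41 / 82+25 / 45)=283176 / 3143647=0.09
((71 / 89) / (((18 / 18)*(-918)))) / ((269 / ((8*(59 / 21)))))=-16756 / 230767299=-0.00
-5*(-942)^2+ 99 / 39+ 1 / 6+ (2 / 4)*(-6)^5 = -4440705.29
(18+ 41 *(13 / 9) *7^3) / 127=182981 / 1143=160.09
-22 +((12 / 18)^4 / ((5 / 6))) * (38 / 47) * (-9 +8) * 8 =-149318 / 6345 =-23.53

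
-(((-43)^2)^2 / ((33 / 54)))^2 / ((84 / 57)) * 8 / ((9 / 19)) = -303799701615405192 / 847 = -358677333666357.96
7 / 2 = 3.50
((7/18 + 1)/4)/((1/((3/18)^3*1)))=25/15552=0.00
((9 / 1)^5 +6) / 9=6561.67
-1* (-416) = 416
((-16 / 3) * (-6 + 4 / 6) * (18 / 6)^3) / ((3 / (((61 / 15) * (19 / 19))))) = 15616 / 15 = 1041.07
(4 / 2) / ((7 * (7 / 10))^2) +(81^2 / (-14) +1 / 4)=-4497645 / 9604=-468.31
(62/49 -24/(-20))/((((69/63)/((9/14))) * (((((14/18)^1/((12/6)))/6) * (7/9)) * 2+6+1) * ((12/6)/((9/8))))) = 8916399/77785540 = 0.11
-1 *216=-216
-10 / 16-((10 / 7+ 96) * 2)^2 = -37969.93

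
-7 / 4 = -1.75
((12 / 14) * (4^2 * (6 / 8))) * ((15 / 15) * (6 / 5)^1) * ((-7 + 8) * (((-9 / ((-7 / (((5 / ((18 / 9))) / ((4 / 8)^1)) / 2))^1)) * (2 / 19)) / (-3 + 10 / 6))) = -2916 / 931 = -3.13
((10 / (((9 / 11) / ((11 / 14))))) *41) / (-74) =-24805 / 4662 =-5.32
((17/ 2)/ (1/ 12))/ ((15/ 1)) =34/ 5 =6.80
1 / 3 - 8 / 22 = -1 / 33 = -0.03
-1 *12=-12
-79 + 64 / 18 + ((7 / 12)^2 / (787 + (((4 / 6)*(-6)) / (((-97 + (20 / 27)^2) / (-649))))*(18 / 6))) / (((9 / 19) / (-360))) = -67764064697 / 893859822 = -75.81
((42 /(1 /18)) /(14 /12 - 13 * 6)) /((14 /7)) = -2268 /461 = -4.92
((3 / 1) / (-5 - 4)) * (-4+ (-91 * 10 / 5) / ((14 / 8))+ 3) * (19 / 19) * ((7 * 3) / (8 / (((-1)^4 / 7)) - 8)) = 245 / 16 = 15.31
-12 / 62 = -6 / 31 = -0.19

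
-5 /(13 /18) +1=-77 /13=-5.92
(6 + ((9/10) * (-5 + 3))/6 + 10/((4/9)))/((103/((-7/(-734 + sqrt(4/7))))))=329 * sqrt(7)/323702220 + 845201/323702220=0.00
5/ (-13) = -5/ 13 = -0.38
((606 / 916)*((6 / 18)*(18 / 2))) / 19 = 909 / 8702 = 0.10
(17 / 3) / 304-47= -42847 / 912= -46.98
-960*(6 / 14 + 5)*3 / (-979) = 109440 / 6853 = 15.97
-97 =-97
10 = 10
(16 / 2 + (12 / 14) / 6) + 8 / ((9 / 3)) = 227 / 21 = 10.81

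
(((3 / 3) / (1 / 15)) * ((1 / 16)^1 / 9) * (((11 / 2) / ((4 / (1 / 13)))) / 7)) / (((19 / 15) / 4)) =275 / 55328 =0.00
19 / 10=1.90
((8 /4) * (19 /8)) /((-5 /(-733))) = 13927 /20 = 696.35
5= 5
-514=-514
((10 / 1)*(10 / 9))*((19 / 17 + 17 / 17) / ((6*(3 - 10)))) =-200 / 357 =-0.56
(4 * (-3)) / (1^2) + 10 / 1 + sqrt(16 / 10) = -2 + 2 * sqrt(10) / 5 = -0.74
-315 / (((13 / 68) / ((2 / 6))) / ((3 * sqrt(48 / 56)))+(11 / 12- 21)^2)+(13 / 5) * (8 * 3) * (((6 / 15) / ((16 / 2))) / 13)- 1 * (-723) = 60147360 * sqrt(42) / 974913084601+17608368828864681 / 24372827115025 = 722.46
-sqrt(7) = -2.65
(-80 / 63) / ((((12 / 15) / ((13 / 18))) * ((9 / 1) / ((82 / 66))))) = -26650 / 168399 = -0.16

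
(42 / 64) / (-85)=-21 / 2720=-0.01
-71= -71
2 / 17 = 0.12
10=10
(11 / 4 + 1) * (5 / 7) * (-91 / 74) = -975 / 296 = -3.29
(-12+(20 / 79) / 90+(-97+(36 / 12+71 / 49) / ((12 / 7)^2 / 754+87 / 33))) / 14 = -40935061267 / 5340410586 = -7.67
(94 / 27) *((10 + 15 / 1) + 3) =2632 / 27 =97.48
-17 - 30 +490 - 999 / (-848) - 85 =304583 / 848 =359.18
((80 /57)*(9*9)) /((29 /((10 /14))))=10800 /3857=2.80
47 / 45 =1.04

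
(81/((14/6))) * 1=243/7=34.71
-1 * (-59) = 59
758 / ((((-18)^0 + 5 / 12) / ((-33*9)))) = -2701512 / 17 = -158912.47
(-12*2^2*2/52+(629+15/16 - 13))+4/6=384233/624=615.76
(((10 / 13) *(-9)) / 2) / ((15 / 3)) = -9 / 13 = -0.69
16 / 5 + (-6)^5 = -38864 / 5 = -7772.80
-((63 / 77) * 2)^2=-324 / 121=-2.68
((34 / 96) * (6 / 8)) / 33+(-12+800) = 1664273 / 2112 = 788.01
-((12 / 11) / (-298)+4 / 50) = -3128 / 40975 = -0.08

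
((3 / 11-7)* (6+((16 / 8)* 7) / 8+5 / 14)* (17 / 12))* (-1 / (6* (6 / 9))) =142783 / 7392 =19.32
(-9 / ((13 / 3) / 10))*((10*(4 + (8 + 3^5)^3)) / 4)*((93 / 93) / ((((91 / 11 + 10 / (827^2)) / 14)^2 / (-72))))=947280318231498464009412000 / 5595091598845957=169305596074.05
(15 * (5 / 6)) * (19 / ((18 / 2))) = 475 / 18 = 26.39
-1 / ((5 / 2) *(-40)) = 1 / 100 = 0.01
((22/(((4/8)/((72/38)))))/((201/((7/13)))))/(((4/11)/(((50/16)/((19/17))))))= 1079925/628862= 1.72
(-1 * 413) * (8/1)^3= -211456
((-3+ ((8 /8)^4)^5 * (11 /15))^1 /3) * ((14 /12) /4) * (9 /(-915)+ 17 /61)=-4879 /82350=-0.06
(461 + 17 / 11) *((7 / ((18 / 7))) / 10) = 20776 / 165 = 125.92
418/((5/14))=5852/5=1170.40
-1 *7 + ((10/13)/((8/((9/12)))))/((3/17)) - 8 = -3035/208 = -14.59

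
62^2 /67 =3844 /67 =57.37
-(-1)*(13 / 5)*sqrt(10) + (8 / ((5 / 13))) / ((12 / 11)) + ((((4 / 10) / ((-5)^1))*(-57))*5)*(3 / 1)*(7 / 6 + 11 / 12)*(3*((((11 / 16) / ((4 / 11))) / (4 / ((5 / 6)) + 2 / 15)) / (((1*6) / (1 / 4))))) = 34.11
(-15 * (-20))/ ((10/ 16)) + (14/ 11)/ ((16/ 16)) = 5294/ 11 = 481.27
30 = 30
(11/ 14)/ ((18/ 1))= 11/ 252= 0.04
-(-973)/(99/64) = 62272/99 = 629.01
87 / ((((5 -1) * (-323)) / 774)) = -33669 / 646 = -52.12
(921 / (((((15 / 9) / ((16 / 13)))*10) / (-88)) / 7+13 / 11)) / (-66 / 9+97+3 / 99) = 28083132 / 3172195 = 8.85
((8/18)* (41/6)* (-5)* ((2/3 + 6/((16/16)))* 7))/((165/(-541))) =2323.49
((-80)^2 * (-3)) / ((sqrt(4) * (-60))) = 160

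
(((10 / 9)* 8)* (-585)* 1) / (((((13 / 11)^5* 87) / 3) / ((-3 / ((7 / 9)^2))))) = 15654157200 / 40585181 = 385.71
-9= -9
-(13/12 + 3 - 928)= 11087/12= 923.92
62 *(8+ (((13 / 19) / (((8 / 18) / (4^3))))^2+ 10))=217674684 / 361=602976.96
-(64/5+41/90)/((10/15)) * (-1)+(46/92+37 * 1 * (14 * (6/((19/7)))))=1328597/1140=1165.44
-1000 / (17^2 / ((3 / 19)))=-3000 / 5491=-0.55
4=4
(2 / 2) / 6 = 0.17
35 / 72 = 0.49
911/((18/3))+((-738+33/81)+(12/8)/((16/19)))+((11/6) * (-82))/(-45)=-2508353/4320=-580.64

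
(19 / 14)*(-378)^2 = 193914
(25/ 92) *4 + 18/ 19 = 889/ 437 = 2.03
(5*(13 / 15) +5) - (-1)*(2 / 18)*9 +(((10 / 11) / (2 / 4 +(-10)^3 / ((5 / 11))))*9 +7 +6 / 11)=2594870 / 145167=17.88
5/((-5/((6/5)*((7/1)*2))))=-84/5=-16.80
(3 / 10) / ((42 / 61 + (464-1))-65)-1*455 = -110655817 / 243200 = -455.00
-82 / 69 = -1.19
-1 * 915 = -915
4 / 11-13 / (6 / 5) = -691 / 66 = -10.47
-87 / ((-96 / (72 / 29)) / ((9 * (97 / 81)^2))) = 9409 / 324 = 29.04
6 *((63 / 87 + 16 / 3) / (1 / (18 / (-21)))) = -31.15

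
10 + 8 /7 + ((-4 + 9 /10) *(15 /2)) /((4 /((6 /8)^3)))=62295 /7168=8.69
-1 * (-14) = 14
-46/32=-23/16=-1.44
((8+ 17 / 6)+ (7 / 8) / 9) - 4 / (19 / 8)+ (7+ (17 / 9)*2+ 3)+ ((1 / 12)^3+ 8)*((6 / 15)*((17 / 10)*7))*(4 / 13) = 3707099 / 106704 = 34.74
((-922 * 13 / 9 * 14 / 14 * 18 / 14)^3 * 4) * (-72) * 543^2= 146222756609321763072 / 343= 426305412855165490.01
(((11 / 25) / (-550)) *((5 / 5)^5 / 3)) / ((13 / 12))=-2 / 8125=-0.00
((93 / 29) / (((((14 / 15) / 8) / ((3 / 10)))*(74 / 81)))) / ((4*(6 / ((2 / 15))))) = 7533 / 150220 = 0.05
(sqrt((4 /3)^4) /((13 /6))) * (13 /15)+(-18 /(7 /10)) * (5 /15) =-7.86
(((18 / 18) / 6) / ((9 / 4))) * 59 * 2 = 236 / 27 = 8.74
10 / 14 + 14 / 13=1.79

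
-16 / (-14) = 8 / 7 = 1.14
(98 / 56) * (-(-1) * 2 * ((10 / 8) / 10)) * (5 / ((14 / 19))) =95 / 32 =2.97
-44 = -44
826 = 826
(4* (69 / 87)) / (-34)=-46 / 493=-0.09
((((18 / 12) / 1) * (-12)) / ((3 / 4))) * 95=-2280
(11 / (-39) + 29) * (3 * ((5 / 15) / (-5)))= -224 / 39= -5.74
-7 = -7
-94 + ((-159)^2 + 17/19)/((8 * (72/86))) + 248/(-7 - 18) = 125541611/34200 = 3670.81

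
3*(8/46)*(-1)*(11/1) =-132/23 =-5.74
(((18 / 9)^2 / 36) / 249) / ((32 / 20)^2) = 25 / 143424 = 0.00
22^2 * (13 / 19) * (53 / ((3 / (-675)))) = -75032100 / 19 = -3949057.89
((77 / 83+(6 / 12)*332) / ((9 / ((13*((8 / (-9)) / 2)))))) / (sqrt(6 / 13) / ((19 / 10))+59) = -199486008020 / 109825132959+136887400*sqrt(78) / 109825132959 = -1.81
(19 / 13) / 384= 19 / 4992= 0.00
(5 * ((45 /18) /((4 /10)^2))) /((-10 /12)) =-375 /4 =-93.75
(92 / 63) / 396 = 23 / 6237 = 0.00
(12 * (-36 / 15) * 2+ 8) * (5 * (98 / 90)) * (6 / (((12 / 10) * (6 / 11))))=-66836 / 27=-2475.41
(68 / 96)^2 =289 / 576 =0.50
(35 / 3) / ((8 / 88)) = 385 / 3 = 128.33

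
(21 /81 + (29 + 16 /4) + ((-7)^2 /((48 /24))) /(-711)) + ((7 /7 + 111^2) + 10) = 52750049 /4266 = 12365.22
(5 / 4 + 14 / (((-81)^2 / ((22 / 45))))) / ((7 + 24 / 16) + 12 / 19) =28071683 / 204900030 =0.14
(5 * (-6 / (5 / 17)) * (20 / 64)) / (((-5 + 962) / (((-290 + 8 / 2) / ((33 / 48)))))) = 4420 / 319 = 13.86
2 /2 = 1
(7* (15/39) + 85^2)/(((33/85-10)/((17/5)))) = -27154440/10621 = -2556.67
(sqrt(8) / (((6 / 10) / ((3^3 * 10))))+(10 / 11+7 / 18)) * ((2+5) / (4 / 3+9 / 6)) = 1799 / 561+37800 * sqrt(2) / 17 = 3147.75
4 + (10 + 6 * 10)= 74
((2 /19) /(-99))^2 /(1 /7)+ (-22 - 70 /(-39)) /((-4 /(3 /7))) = 697020265 /321972651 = 2.16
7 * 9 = 63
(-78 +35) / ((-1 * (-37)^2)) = 43 / 1369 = 0.03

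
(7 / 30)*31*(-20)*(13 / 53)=-5642 / 159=-35.48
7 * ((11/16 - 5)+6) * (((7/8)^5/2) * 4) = 3176523/262144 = 12.12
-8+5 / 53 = -419 / 53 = -7.91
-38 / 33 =-1.15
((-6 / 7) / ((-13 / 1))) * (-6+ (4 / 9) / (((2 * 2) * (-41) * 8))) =-17713 / 44772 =-0.40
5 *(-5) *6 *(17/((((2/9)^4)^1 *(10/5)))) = -8365275/16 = -522829.69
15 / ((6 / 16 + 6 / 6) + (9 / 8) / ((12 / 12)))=6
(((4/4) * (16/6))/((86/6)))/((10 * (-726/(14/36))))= -0.00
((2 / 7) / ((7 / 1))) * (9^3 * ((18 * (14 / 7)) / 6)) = 8748 / 49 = 178.53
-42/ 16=-21/ 8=-2.62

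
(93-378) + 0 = -285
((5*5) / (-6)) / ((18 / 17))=-425 / 108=-3.94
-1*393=-393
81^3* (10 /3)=1771470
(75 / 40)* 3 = 45 / 8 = 5.62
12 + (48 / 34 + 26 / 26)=245 / 17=14.41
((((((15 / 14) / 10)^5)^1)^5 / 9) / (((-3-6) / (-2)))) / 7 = 10460353203 / 5284681618822285532935702846518591488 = 0.00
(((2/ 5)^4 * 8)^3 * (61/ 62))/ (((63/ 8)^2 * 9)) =4093640704/ 270349365234375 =0.00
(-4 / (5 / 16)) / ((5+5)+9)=-0.67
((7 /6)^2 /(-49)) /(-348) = 1 /12528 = 0.00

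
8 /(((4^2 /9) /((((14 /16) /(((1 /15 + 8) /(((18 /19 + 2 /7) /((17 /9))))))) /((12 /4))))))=16605 /156332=0.11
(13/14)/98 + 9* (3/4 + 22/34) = 12.58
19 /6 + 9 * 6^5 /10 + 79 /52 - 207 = 6796.09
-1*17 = -17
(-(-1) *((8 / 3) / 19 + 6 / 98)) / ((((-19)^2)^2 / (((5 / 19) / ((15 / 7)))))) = 563 / 2963890503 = 0.00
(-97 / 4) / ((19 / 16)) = -388 / 19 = -20.42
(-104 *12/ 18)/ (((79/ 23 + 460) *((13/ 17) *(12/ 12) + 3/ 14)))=-66976/ 438273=-0.15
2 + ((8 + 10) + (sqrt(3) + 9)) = sqrt(3) + 29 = 30.73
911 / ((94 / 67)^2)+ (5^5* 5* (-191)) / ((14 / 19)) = -250485779897 / 61852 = -4049760.39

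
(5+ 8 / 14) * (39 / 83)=1521 / 581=2.62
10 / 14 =5 / 7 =0.71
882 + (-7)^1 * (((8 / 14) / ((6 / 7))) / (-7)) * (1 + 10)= 2668 / 3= 889.33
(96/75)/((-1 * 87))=-32/2175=-0.01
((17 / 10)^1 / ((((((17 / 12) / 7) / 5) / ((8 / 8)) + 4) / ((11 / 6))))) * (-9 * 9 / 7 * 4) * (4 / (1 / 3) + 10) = -1332936 / 1697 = -785.47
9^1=9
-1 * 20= -20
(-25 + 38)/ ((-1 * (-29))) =13/ 29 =0.45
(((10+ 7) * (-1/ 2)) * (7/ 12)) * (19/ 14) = -323/ 48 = -6.73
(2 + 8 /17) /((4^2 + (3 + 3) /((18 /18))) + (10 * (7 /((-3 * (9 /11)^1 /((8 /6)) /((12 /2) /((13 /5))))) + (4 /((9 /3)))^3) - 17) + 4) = -14742 /328457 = -0.04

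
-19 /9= -2.11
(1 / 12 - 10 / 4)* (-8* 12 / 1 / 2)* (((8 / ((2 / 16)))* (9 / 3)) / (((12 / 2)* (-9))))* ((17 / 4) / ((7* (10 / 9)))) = -7888 / 35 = -225.37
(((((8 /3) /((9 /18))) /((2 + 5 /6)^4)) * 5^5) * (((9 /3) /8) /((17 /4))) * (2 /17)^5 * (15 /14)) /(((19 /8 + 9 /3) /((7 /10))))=6220800000 /86687737719307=0.00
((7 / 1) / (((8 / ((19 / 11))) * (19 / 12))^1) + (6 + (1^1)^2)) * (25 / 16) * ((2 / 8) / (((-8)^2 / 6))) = 13125 / 45056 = 0.29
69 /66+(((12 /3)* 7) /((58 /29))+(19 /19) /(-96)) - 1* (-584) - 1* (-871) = 1552357 /1056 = 1470.04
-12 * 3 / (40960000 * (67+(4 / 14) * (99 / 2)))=-63 / 5816320000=-0.00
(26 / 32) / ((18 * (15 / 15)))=13 / 288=0.05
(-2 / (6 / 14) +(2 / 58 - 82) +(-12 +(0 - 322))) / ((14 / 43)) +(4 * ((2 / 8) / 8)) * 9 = -6288859 / 4872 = -1290.82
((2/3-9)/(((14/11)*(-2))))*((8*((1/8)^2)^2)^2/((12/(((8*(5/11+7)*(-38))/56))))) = -19475/462422016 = -0.00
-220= -220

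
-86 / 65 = -1.32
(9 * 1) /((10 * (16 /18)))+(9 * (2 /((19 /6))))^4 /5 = 2187338337 /10425680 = 209.80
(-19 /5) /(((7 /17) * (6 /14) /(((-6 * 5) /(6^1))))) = 323 /3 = 107.67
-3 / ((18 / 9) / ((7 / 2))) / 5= -21 / 20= -1.05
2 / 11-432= -4750 / 11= -431.82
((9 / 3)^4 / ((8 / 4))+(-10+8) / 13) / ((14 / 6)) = 3147 / 182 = 17.29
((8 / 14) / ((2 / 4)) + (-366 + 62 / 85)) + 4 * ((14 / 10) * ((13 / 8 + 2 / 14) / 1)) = -421531 / 1190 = -354.23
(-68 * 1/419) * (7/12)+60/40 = 3533/2514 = 1.41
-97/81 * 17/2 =-1649/162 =-10.18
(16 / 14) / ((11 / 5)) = 40 / 77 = 0.52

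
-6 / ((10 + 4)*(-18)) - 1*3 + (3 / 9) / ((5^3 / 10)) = -3097 / 1050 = -2.95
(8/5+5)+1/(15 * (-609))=12058/1827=6.60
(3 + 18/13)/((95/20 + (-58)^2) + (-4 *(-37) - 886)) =228/136799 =0.00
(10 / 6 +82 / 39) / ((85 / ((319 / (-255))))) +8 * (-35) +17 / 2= -153035087 / 563550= -271.56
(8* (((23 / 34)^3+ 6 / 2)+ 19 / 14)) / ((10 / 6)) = 3851823 / 171955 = 22.40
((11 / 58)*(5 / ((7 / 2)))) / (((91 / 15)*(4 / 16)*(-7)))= -3300 / 129311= -0.03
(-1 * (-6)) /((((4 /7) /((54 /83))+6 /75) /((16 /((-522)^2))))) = 175 /476006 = 0.00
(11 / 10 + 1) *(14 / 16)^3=7203 / 5120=1.41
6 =6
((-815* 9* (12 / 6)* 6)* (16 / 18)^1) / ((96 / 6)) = -4890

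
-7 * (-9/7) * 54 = 486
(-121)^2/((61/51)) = 12240.84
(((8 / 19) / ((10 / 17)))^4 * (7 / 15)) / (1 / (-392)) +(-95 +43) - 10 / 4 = -250512763363 / 2443518750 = -102.52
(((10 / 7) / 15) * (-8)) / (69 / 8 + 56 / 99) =-4224 / 50953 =-0.08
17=17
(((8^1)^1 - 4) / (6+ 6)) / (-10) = -1 / 30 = -0.03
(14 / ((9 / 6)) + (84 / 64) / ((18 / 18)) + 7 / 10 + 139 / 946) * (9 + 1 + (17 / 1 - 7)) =1304659 / 5676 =229.86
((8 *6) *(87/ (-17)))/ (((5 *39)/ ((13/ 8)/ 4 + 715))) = -901.22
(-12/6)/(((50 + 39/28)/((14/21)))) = -112/4317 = -0.03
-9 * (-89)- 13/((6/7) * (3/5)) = 775.72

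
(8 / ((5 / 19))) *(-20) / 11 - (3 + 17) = -828 / 11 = -75.27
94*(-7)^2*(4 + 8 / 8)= 23030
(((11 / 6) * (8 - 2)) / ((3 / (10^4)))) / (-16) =-6875 / 3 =-2291.67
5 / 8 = 0.62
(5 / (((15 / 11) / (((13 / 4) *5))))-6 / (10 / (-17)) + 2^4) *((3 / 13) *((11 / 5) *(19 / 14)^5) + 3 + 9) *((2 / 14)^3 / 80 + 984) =1786043223015559911 / 1475789056000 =1210229.35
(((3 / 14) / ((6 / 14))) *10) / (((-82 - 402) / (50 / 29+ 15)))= -0.17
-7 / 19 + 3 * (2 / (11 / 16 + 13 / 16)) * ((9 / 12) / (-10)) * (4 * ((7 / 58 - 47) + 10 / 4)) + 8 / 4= 151213 / 2755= 54.89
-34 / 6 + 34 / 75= -391 / 75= -5.21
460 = 460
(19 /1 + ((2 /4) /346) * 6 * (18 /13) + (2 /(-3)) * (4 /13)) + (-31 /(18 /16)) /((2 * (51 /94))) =-6.59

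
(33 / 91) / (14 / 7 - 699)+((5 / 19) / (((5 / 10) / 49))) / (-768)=-15780383 / 462763392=-0.03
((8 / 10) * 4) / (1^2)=16 / 5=3.20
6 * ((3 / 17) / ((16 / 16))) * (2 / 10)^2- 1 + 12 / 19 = -2633 / 8075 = -0.33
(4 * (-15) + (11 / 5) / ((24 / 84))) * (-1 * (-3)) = -156.90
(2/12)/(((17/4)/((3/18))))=1/153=0.01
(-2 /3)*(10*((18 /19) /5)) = -24 /19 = -1.26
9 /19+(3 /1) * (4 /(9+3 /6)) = 33 /19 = 1.74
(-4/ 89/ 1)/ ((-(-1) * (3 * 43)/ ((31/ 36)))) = -31/ 103329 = -0.00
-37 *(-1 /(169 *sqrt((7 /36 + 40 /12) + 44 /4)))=222 *sqrt(523) /88387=0.06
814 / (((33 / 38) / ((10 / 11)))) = 28120 / 33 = 852.12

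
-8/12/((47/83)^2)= -13778/6627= -2.08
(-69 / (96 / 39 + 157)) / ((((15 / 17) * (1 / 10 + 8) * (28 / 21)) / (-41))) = 1.86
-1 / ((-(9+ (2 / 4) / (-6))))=12 / 107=0.11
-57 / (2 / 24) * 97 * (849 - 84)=-50756220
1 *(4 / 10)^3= 8 / 125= 0.06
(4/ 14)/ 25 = 2/ 175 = 0.01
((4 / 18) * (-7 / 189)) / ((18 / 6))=-2 / 729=-0.00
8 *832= 6656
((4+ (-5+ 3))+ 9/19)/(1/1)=47/19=2.47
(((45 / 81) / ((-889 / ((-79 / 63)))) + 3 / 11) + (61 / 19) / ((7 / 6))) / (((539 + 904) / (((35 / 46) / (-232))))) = -398402975 / 57940898059044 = -0.00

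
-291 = -291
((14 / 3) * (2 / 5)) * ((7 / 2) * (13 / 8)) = 637 / 60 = 10.62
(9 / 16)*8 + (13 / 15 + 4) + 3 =371 / 30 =12.37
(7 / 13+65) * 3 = 2556 / 13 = 196.62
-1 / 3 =-0.33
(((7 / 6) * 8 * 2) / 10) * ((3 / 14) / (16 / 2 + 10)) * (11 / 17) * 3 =11 / 255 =0.04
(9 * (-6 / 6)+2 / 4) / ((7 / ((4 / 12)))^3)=-0.00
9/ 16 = 0.56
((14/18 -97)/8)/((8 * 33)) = -433/9504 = -0.05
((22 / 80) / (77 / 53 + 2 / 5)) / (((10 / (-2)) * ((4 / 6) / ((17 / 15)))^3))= -2864279 / 19640000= -0.15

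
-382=-382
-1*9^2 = -81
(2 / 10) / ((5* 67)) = 0.00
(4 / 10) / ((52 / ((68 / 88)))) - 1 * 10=-28583 / 2860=-9.99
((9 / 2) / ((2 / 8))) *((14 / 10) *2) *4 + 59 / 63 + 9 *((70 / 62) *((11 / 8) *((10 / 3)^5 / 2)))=90152057 / 29295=3077.39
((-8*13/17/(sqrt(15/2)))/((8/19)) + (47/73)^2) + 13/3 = 75904/15987 -247*sqrt(30)/255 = -0.56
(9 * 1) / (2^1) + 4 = 17 / 2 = 8.50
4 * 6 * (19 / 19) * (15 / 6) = 60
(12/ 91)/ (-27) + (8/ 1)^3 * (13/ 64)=85172/ 819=104.00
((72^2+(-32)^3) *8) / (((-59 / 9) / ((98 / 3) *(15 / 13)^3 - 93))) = -1441330.02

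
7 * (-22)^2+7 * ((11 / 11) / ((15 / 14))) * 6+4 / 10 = 17138 / 5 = 3427.60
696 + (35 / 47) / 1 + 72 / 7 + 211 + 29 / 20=6050181 / 6580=919.48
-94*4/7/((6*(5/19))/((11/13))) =-28.79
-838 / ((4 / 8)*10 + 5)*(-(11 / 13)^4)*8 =49076632 / 142805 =343.66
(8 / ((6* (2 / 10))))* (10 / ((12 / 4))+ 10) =800 / 9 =88.89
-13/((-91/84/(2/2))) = 12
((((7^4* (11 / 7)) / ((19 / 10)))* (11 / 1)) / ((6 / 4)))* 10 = 8300600 / 57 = 145624.56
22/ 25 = 0.88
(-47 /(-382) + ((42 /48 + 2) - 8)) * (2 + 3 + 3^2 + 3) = -129931 /1528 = -85.03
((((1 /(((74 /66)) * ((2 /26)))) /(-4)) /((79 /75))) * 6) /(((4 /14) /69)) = -46621575 /11692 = -3987.48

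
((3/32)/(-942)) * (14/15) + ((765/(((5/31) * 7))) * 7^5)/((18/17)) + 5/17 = 13778804049721/1281120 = 10755279.79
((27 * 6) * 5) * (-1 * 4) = -3240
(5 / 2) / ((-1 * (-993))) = 5 / 1986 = 0.00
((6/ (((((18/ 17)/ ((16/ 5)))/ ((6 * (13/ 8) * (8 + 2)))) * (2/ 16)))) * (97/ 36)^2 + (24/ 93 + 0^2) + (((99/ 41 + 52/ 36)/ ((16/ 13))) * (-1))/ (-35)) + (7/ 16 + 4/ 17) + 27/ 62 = 100643189141371/ 980093520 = 102687.33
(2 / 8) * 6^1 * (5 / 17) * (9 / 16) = 135 / 544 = 0.25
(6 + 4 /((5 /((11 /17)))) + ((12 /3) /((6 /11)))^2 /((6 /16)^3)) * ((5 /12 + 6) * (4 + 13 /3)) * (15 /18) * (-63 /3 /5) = -28564711945 /148716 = -192075.58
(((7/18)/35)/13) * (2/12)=1/7020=0.00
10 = 10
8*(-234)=-1872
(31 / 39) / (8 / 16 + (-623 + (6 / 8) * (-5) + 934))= 124 / 48009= 0.00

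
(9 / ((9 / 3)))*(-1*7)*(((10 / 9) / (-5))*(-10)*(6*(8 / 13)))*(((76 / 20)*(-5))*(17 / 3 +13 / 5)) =1055488 / 39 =27063.79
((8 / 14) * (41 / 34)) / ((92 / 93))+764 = 4185949 / 5474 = 764.70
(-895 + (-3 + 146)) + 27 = -725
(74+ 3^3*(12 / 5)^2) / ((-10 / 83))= -238127 / 125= -1905.02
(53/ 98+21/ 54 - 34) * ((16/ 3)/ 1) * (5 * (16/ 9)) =-18667520/ 11907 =-1567.78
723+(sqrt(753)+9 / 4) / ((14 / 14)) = sqrt(753)+2901 / 4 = 752.69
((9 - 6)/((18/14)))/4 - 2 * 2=-41/12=-3.42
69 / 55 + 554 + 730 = 70689 / 55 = 1285.25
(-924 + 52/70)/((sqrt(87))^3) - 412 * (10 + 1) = -4533.14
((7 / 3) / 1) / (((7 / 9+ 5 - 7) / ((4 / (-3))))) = 28 / 11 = 2.55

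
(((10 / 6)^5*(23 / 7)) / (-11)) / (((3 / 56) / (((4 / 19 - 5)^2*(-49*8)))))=1866537400000 / 2894859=644776.62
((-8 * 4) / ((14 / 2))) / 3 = -32 / 21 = -1.52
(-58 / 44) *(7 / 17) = -203 / 374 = -0.54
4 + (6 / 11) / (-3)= 42 / 11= 3.82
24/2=12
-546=-546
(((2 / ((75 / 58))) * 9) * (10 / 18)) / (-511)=-116 / 7665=-0.02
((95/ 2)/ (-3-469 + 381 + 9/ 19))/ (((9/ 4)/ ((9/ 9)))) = -361/ 1548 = -0.23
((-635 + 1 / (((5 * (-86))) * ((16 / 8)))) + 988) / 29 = 303579 / 24940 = 12.17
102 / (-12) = -17 / 2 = -8.50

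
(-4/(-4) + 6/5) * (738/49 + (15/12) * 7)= 52.38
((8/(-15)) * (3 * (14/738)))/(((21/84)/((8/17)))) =-1792/31365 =-0.06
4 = 4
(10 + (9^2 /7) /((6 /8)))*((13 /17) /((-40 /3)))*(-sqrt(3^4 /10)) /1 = 31239*sqrt(10) /23800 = 4.15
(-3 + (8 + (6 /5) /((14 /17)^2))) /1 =3317 /490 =6.77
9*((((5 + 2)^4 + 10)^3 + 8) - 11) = 126134572752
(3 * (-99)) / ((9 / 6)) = -198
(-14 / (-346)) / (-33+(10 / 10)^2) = -7 / 5536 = -0.00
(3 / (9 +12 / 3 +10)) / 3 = 1 / 23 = 0.04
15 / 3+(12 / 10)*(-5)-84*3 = -253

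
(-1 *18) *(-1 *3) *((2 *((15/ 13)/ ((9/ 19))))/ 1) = 3420/ 13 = 263.08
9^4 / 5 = 6561 / 5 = 1312.20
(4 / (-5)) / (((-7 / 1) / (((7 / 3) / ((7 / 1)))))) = 4 / 105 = 0.04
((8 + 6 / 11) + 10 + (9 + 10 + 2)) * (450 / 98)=97875 / 539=181.59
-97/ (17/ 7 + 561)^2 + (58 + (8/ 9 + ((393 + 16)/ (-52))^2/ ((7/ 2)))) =76.56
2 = 2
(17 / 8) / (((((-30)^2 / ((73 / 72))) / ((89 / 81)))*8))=110449 / 335923200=0.00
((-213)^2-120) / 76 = 45249 / 76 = 595.38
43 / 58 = 0.74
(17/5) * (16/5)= 272/25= 10.88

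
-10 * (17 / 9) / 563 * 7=-1190 / 5067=-0.23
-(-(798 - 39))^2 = -576081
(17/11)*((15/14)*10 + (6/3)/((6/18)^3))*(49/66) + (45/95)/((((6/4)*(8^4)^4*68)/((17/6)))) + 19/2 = 216787523462919880825/2588443885831192576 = 83.75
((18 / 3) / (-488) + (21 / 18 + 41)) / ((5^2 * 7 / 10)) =30857 / 12810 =2.41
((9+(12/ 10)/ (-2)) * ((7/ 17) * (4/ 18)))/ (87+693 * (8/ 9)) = 196/ 179265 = 0.00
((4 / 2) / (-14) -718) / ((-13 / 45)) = 2485.88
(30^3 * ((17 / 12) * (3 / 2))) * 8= 459000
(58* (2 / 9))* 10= 1160 / 9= 128.89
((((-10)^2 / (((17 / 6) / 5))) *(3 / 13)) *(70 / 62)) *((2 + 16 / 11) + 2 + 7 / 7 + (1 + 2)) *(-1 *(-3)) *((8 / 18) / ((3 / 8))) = 8960000 / 5797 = 1545.63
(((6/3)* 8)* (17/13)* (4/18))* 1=544/117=4.65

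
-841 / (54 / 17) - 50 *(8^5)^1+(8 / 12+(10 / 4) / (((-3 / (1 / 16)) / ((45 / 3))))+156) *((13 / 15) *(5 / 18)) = -8494643567 / 5184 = -1638627.23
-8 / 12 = -0.67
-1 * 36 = -36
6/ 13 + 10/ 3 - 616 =-23876/ 39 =-612.21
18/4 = 9/2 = 4.50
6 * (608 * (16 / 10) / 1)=5836.80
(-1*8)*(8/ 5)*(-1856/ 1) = 118784/ 5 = 23756.80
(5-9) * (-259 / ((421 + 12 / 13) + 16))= 13468 / 5693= 2.37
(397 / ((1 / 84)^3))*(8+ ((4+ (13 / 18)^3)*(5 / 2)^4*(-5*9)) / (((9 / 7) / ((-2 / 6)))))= 76337307773573 / 162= 471217949219.59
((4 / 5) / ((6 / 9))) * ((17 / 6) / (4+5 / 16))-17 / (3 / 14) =-27098 / 345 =-78.54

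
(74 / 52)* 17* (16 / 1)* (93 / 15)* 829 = 129317368 / 65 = 1989497.97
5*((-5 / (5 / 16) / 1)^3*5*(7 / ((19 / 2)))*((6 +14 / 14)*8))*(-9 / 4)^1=180633600 / 19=9507031.58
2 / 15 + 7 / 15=3 / 5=0.60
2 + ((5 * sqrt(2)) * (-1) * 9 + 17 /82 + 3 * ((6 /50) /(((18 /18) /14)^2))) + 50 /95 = 2854787 /38950-45 * sqrt(2) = 9.65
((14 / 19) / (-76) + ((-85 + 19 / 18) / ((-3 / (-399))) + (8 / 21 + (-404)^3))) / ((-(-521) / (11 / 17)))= -81907.50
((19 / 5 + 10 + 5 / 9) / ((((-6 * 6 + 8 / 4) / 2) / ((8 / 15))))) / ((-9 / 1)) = 304 / 6075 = 0.05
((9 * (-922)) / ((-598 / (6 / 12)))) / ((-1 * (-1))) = 4149 / 598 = 6.94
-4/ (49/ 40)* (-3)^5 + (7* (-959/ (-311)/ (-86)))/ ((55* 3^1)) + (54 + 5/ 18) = 274976570192/ 324362115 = 847.75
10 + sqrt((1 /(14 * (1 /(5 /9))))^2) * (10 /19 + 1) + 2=28873 /2394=12.06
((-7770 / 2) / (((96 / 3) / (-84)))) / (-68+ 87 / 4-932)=-11655 / 1118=-10.42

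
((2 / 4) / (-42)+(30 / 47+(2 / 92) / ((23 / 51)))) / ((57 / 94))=1408891 / 1266426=1.11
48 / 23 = 2.09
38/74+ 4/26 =321/481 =0.67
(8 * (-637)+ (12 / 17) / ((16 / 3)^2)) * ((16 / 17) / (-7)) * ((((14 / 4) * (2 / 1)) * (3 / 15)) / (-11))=-5544421 / 63580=-87.20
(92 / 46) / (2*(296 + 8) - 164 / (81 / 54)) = 3 / 748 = 0.00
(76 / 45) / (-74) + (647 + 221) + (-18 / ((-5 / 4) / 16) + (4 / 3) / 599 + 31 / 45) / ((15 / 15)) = 219227855 / 199467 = 1099.07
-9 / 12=-0.75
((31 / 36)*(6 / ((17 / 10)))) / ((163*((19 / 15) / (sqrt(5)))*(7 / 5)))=3875*sqrt(5) / 368543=0.02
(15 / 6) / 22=5 / 44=0.11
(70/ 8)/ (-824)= -35/ 3296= -0.01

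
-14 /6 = -7 /3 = -2.33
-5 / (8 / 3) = -15 / 8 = -1.88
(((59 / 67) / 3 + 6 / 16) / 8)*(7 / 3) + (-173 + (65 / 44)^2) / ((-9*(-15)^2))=293496529 / 1050667200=0.28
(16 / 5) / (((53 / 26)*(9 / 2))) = 832 / 2385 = 0.35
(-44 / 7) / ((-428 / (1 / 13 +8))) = 165 / 1391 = 0.12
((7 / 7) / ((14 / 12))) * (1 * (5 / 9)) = 10 / 21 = 0.48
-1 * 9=-9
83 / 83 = 1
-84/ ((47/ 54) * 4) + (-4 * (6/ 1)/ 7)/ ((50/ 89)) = -248646/ 8225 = -30.23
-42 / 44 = -21 / 22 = -0.95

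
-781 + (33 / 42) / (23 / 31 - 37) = -12290157 / 15736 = -781.02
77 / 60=1.28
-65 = -65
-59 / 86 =-0.69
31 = 31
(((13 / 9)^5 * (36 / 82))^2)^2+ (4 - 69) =-36273071423468068919249 / 5236192181870167076001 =-6.93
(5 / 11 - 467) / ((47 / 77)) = -35924 / 47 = -764.34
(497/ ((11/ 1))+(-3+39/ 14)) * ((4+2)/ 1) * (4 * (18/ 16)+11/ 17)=519375/ 374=1388.70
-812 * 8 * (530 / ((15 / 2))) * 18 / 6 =-1377152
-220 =-220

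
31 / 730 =0.04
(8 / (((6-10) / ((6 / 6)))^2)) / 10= 1 / 20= 0.05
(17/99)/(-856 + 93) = -17/75537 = -0.00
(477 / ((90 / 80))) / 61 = 424 / 61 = 6.95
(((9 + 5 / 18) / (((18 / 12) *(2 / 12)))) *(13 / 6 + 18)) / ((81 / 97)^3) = 18442383311 / 14348907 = 1285.28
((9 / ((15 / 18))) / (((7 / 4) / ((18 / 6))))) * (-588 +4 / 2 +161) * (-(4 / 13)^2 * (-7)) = -881280 / 169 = -5214.67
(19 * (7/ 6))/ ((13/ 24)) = 532/ 13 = 40.92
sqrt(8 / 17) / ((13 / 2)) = 4 * sqrt(34) / 221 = 0.11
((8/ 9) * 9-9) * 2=-2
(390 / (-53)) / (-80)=39 / 424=0.09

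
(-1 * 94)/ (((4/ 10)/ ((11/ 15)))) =-517/ 3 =-172.33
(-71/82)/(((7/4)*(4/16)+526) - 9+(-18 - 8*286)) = 568/1173297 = 0.00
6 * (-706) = -4236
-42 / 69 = -14 / 23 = -0.61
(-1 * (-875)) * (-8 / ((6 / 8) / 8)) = -224000 / 3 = -74666.67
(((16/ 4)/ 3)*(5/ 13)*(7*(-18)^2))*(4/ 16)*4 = 15120/ 13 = 1163.08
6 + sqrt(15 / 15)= 7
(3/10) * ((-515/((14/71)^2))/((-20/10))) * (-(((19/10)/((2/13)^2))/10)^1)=-5001675159/313600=-15949.22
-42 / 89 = -0.47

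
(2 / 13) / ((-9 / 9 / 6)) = -12 / 13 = -0.92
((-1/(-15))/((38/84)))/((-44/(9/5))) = -63/10450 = -0.01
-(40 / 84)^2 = -100 / 441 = -0.23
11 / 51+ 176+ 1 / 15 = 14984 / 85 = 176.28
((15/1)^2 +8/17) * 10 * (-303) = -11613990/17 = -683175.88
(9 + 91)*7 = 700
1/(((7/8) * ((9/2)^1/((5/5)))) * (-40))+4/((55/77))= 5.59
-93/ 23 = -4.04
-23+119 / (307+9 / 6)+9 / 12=-53961 / 2468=-21.86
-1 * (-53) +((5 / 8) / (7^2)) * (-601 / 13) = 267083 / 5096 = 52.41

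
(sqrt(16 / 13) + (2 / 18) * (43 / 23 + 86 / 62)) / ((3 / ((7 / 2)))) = 301 / 713 + 14 * sqrt(13) / 39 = 1.72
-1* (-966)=966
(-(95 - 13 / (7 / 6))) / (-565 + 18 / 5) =2935 / 19649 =0.15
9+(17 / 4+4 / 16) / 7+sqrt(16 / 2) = 12.47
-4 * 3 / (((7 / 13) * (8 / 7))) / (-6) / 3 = 13 / 12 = 1.08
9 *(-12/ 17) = -108/ 17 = -6.35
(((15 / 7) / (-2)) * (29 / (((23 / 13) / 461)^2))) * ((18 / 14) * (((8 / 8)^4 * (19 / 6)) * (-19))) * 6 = 50760690792435 / 51842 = 979142216.59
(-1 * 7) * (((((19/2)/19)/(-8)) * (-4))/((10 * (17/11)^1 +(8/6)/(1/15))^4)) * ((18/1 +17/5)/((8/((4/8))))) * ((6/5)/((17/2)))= -10966109/52437996000000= -0.00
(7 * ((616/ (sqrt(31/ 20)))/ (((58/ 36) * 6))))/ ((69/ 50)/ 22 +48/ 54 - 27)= -256132800 * sqrt(155)/ 231833221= -13.75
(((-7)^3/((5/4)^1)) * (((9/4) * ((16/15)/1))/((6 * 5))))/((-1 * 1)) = 21.95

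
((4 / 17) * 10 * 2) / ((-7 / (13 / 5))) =-208 / 119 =-1.75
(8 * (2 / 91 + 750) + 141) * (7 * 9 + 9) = 40236984 / 91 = 442164.66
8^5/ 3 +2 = 32774/ 3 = 10924.67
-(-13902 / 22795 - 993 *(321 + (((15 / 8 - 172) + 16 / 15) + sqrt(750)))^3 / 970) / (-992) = -103487816231781709 / 26049761280000 - 111229997659 *sqrt(30) / 307916800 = -5951.26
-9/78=-0.12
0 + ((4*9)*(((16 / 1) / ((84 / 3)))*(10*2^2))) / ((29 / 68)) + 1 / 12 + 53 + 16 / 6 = 1611989 / 812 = 1985.21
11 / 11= 1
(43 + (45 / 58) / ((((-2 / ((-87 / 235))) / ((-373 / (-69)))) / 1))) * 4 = 189289 / 1081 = 175.11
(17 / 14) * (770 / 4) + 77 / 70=234.85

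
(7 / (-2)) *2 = -7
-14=-14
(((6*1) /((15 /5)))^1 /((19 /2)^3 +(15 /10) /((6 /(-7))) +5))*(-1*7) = -112 /6885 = -0.02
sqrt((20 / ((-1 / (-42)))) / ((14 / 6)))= 6 * sqrt(10)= 18.97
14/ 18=7/ 9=0.78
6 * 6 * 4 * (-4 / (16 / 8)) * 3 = -864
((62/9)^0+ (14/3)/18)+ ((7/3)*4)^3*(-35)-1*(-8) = -768070/27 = -28447.04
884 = 884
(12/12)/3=1/3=0.33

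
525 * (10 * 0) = 0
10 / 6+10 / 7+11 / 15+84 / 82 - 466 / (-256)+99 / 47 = 75794429 / 8632960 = 8.78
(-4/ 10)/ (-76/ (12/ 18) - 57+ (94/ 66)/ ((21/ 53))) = 693/ 290030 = 0.00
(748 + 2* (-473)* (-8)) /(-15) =-2772 /5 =-554.40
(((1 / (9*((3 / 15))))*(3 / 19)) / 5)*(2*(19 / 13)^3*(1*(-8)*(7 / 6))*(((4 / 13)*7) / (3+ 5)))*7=-495292 / 257049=-1.93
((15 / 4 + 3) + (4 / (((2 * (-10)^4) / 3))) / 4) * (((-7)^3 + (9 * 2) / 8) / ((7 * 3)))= -61336363 / 560000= -109.53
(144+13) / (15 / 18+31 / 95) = 89490 / 661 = 135.39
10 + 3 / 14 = 143 / 14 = 10.21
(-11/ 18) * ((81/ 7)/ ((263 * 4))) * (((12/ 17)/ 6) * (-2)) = 99/ 62594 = 0.00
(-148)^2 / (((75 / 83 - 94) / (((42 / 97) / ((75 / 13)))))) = -330881824 / 18737975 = -17.66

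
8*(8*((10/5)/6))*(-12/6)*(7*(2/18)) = -33.19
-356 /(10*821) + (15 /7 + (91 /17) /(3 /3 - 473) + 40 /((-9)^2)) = 48221451491 /18676140840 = 2.58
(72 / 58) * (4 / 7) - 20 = -3916 / 203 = -19.29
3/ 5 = 0.60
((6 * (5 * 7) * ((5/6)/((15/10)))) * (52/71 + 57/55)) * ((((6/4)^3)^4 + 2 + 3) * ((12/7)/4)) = 19060591735/1599488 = 11916.68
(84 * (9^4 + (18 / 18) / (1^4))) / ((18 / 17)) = 1561756 / 3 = 520585.33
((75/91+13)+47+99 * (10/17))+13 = 204296/1547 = 132.06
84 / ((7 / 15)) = 180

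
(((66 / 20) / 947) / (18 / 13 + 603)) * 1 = 143 / 24801930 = 0.00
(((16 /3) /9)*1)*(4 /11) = 64 /297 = 0.22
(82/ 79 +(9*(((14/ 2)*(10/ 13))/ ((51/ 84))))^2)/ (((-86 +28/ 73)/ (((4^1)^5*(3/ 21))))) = -918941412058112/ 84403353125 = -10887.50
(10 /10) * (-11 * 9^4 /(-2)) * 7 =505197 /2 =252598.50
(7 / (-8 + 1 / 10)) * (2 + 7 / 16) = -1365 / 632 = -2.16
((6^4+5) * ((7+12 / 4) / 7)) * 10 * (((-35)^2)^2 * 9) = 251011687500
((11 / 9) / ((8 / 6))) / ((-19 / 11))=-0.53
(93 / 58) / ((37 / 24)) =1116 / 1073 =1.04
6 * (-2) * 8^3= -6144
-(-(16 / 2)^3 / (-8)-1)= -63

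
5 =5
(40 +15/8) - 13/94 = 15693/376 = 41.74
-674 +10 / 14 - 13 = -686.29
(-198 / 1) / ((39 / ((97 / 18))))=-1067 / 39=-27.36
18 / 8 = 9 / 4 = 2.25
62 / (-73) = -0.85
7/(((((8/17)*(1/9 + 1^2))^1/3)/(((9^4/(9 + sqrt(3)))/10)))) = 63241479/20800 - 7026831*sqrt(3)/20800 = 2455.32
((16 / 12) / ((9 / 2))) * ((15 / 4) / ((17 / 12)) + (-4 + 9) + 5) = 1720 / 459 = 3.75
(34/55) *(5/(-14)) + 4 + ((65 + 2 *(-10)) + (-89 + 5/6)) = -18197/462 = -39.39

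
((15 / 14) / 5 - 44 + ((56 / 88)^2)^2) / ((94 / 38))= -169885061 / 9633778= -17.63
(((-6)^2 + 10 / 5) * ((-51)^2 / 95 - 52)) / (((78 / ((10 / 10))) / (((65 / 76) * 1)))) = -2339 / 228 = -10.26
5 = 5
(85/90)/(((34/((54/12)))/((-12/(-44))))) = 3/88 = 0.03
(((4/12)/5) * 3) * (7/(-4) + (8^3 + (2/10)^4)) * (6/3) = 1275629/6250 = 204.10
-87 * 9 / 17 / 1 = -783 / 17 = -46.06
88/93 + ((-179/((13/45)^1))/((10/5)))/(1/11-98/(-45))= -368242501/2715414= -135.61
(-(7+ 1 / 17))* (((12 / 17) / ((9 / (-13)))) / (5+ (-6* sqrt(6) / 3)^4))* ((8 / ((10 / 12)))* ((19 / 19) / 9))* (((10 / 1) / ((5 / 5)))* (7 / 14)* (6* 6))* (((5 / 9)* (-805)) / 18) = -38272000 / 647649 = -59.09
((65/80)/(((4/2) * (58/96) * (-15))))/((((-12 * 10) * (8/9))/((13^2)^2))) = 1113879/92800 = 12.00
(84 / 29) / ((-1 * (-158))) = 42 / 2291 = 0.02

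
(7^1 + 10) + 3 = 20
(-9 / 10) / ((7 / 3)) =-0.39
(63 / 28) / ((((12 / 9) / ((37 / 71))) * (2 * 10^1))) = 0.04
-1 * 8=-8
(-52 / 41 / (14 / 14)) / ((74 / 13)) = -338 / 1517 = -0.22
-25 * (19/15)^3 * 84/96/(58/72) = -48013/870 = -55.19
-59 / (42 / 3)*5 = -295 / 14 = -21.07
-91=-91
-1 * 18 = -18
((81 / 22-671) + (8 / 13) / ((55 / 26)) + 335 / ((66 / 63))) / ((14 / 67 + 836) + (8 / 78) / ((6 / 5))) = -149717061 / 360564160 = -0.42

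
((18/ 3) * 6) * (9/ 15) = 108/ 5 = 21.60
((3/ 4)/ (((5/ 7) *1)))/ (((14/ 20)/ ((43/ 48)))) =43/ 32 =1.34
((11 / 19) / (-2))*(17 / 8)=-187 / 304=-0.62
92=92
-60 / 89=-0.67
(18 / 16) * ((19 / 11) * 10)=855 / 44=19.43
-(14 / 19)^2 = -196 / 361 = -0.54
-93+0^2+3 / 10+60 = -327 / 10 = -32.70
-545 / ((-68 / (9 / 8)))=4905 / 544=9.02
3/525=1/175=0.01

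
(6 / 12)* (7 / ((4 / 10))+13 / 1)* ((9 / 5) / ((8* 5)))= 549 / 800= 0.69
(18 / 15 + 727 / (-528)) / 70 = -467 / 184800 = -0.00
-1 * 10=-10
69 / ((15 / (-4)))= -92 / 5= -18.40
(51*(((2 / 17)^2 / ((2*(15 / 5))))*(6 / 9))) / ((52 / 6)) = 2 / 221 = 0.01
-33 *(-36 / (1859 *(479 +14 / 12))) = 648 / 486889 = 0.00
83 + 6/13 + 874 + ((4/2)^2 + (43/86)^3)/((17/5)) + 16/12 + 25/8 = 2554229/2652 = 963.13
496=496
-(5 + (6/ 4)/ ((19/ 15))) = -235/ 38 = -6.18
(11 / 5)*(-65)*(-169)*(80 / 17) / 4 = 483340 / 17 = 28431.76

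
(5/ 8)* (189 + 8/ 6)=2855/ 24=118.96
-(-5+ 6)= -1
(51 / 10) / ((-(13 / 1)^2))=-51 / 1690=-0.03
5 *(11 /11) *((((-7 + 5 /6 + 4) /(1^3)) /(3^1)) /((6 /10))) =-325 /54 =-6.02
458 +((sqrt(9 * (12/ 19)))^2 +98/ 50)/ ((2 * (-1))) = 431469/ 950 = 454.18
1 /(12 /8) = 2 /3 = 0.67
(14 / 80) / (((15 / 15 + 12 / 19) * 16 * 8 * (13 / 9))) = 0.00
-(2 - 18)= 16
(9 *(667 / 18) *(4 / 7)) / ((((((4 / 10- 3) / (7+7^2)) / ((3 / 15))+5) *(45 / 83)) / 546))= 161211232 / 4005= 40252.49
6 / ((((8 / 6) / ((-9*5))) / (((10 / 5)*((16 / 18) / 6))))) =-60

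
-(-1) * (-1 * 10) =-10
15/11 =1.36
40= 40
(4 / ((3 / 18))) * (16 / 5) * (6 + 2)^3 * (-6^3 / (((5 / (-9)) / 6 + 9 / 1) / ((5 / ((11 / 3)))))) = -6879707136 / 5291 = -1300265.95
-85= -85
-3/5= -0.60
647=647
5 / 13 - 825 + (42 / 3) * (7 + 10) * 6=7844 / 13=603.38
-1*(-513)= 513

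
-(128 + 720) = -848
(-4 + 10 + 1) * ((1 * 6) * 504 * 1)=21168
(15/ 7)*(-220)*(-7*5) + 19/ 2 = 33019/ 2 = 16509.50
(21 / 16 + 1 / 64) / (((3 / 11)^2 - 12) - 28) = -10285 / 309184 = -0.03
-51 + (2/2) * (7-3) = -47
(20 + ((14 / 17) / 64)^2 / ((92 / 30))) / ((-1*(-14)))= 272261855 / 190582784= 1.43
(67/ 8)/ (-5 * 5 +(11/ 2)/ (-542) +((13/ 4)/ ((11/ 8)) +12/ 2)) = -199727/ 396986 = -0.50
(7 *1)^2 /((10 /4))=98 /5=19.60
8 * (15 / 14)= 60 / 7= 8.57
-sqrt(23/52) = -sqrt(299)/26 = -0.67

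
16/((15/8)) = 128/15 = 8.53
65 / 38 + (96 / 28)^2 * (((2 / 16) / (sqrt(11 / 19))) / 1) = 65 / 38 + 72 * sqrt(209) / 539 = 3.64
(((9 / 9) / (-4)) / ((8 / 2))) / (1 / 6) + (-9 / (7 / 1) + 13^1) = 635 / 56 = 11.34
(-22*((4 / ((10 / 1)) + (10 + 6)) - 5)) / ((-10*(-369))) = -209 / 3075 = -0.07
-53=-53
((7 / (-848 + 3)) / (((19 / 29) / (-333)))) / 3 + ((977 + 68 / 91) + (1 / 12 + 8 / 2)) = 1326009137 / 1348620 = 983.23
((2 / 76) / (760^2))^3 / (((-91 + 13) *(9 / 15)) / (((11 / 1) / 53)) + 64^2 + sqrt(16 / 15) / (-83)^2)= 166696735554327 / 6822248436139508230268280759084646400000 -833569 *sqrt(15) / 3411124218069754115134140379542323200000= 0.00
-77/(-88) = 7/8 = 0.88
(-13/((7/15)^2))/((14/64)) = -93600/343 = -272.89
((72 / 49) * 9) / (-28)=-162 / 343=-0.47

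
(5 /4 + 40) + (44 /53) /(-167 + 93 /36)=17251773 /418276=41.24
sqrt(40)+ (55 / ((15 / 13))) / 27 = 143 / 81+ 2 * sqrt(10) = 8.09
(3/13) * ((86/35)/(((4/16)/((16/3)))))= 5504/455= 12.10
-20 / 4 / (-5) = 1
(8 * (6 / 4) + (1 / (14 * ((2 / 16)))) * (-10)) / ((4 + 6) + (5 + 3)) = 0.35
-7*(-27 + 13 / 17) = 3122 / 17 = 183.65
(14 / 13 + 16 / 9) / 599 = 334 / 70083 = 0.00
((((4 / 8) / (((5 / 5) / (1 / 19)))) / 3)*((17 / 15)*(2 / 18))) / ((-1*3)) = -17 / 46170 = -0.00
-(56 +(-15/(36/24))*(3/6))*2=-102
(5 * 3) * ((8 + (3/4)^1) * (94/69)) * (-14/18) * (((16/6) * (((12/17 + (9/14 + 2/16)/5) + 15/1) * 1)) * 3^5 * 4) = -2235288510/391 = -5716850.41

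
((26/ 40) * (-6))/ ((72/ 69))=-299/ 80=-3.74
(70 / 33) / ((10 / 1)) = 7 / 33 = 0.21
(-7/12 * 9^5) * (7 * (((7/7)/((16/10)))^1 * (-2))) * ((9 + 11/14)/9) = 10486665/32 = 327708.28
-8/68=-2/17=-0.12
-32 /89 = -0.36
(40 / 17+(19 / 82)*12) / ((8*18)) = 1789 / 50184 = 0.04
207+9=216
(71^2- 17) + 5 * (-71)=4669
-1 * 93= -93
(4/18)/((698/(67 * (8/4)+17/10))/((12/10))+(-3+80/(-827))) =2244478/12015957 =0.19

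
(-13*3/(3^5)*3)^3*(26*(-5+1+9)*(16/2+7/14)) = -2427685/19683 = -123.34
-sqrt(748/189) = -2 * sqrt(3927)/63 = -1.99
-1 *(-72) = 72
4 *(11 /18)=22 /9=2.44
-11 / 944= -0.01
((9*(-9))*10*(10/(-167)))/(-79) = -8100/13193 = -0.61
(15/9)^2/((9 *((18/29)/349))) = 253025/1458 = 173.54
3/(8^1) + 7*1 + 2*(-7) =-53/8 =-6.62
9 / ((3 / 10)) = 30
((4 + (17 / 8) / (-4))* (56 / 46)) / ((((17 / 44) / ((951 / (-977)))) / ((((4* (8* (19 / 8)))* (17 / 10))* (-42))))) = 6486301206 / 112355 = 57730.42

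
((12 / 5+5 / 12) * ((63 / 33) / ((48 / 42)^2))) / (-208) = -4459 / 225280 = -0.02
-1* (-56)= 56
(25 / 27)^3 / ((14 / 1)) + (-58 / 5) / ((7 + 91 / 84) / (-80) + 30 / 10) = -3025174057 / 766889046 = -3.94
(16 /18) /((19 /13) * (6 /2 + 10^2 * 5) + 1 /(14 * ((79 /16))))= 57512 /47566125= 0.00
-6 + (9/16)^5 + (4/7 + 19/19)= -32092513/7340032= -4.37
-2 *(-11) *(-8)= -176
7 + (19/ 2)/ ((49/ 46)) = 15.92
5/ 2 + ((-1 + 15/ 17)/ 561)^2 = 454771853/ 181908738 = 2.50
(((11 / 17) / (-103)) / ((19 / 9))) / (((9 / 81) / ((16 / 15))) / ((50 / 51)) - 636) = 15840 / 3384887867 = 0.00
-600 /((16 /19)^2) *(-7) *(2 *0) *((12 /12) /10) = 0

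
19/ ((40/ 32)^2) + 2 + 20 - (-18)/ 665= 113672/ 3325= 34.19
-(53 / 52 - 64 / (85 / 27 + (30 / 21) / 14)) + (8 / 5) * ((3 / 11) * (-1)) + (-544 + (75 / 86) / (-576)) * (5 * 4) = -160294021651 / 14757600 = -10861.79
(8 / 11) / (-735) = -8 / 8085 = -0.00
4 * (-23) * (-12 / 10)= 552 / 5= 110.40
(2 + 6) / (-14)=-4 / 7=-0.57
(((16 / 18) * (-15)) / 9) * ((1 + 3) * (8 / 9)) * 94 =-120320 / 243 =-495.14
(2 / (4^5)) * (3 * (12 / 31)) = 9 / 3968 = 0.00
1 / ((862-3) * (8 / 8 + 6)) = 1 / 6013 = 0.00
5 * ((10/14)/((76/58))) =725/266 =2.73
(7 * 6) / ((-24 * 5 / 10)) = -7 / 2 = -3.50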